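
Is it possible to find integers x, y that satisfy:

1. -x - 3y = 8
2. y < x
Yes

Take x = 1, y = -3. Substituting into each constraint:
  (1) (-1) - 3(-3) = 8 ✓
  (2) -3 < 1 ✓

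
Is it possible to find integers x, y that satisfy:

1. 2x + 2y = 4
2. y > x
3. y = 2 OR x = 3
Yes

Take x = 0, y = 2. Substituting into each constraint:
  (1) 2(0) + 2(2) = 4 ✓
  (2) 2 > 0 ✓
  (3) y = 2, target 2 ✓ (first branch holds)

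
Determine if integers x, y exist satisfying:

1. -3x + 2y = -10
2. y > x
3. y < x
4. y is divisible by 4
No

A contradictory subset is {y > x, y < x}. No integer assignment can satisfy these jointly:

  - y > x: bounds one variable relative to another variable
  - y < x: bounds one variable relative to another variable

Direct contradiction: y > x and x > y cannot both hold.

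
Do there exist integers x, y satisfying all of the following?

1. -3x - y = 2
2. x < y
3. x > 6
No

The full constraint system is jointly infeasible over the integers. Each constraint and what it forces:

  - -3x - y = 2: is a linear equation tying the variables together
  - x < y: bounds one variable relative to another variable
  - x > 6: bounds one variable relative to a constant

Propagating the comparison: y > x and x ≥ 7 give y ≥ 8. Range argument: with x ∈ [7, ∞], y ∈ [8, ∞], the left side of the equation is at most -29, but the right side is 2 > -29. No integer solution exists.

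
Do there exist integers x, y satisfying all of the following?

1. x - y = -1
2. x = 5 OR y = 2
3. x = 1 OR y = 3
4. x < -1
No

A contradictory subset is {x - y = -1, x = 1 OR y = 3, x < -1}. No integer assignment can satisfy these jointly:

  - x - y = -1: is a linear equation tying the variables together
  - x = 1 OR y = 3: forces a choice: either x = 1 or y = 3
  - x < -1: bounds one variable relative to a constant

Split on the disjunction (x = 1 OR y = 3):
  • If x = 1: this contradicts the bound x ≤ -2.
  • If y = 3: the equation forces x = 2, which contradicts the bound x ≤ -2.
Both branches are infeasible, so the system has no integer solution.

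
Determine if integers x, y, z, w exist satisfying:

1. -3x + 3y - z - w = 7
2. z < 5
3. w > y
Yes

Take x = 0, y = -1, z = -10, w = 0. Substituting into each constraint:
  (1) -3(0) + 3(-1) + 10 + 0 = 7 ✓
  (2) -10 < 5 ✓
  (3) 0 > -1 ✓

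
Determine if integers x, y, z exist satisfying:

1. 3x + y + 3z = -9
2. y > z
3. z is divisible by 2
Yes

Take x = -6, y = 3, z = 2. Substituting into each constraint:
  (1) 3(-6) + 3 + 3(2) = -9 ✓
  (2) 3 > 2 ✓
  (3) 2 = 2 × 1, remainder 0 ✓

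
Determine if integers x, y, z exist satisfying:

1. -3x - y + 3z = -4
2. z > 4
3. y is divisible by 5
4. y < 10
Yes

Take x = 9, y = -5, z = 6. Substituting into each constraint:
  (1) -3(9) + 5 + 3(6) = -4 ✓
  (2) 6 > 4 ✓
  (3) -5 = 5 × -1, remainder 0 ✓
  (4) -5 < 10 ✓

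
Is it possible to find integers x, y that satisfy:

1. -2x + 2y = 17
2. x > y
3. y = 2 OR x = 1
No

Even the single constraint (-2x + 2y = 17) is infeasible over the integers.

  - -2x + 2y = 17: every term on the left is divisible by 2, so the LHS ≡ 0 (mod 2), but the RHS 17 is not — no integer solution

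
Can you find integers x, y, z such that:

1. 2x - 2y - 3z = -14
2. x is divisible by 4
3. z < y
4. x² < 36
Yes

Take x = 4, y = 5, z = 4. Substituting into each constraint:
  (1) 2(4) - 2(5) - 3(4) = -14 ✓
  (2) 4 = 4 × 1, remainder 0 ✓
  (3) 4 < 5 ✓
  (4) x² = (4)² = 16, and 16 < 36 ✓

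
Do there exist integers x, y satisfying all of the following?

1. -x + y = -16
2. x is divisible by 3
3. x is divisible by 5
Yes

Take x = 0, y = -16. Substituting into each constraint:
  (1) 0 + (-16) = -16 ✓
  (2) 0 = 3 × 0, remainder 0 ✓
  (3) 0 = 5 × 0, remainder 0 ✓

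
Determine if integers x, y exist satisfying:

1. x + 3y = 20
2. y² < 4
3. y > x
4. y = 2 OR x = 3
No

A contradictory subset is {x + 3y = 20, y > x, y = 2 OR x = 3}. No integer assignment can satisfy these jointly:

  - x + 3y = 20: is a linear equation tying the variables together
  - y > x: bounds one variable relative to another variable
  - y = 2 OR x = 3: forces a choice: either y = 2 or x = 3

Split on the disjunction (y = 2 OR x = 3):
  • If y = 2: the equation forces x = 14, giving (y, x) = (2, 14), which violates y > x.
  • If x = 3: with x = 3, every remaining term of the linear equation is divisible by 3, so the left side is ≡ 0 (mod 3); but the right side 17 ≡ 2 (mod 3). No integers can satisfy it.
Both branches are infeasible, so the system has no integer solution.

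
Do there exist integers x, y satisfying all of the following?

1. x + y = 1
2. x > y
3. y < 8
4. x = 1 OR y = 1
Yes

Take x = 1, y = 0. Substituting into each constraint:
  (1) 1 + 0 = 1 ✓
  (2) 1 > 0 ✓
  (3) 0 < 8 ✓
  (4) x = 1, target 1 ✓ (first branch holds)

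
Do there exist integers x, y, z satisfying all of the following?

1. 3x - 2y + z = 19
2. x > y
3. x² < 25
Yes

Take x = 1, y = 0, z = 16. Substituting into each constraint:
  (1) 3(1) - 2(0) + 16 = 19 ✓
  (2) 1 > 0 ✓
  (3) x² = (1)² = 1, and 1 < 25 ✓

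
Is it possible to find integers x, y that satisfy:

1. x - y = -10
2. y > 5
Yes

Take x = -4, y = 6. Substituting into each constraint:
  (1) (-4) + (-6) = -10 ✓
  (2) 6 > 5 ✓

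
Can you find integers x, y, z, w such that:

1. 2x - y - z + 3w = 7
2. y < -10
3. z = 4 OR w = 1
Yes

Take x = 0, y = -11, z = 4, w = 0. Substituting into each constraint:
  (1) 2(0) + 11 + (-4) + 3(0) = 7 ✓
  (2) -11 < -10 ✓
  (3) z = 4, target 4 ✓ (first branch holds)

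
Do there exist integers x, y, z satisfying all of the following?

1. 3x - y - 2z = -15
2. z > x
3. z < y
Yes

Take x = -1, y = 12, z = 0. Substituting into each constraint:
  (1) 3(-1) + (-12) - 2(0) = -15 ✓
  (2) 0 > -1 ✓
  (3) 0 < 12 ✓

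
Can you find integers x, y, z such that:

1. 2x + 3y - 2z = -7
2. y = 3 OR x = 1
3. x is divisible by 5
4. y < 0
No

A contradictory subset is {y = 3 OR x = 1, x is divisible by 5, y < 0}. No integer assignment can satisfy these jointly:

  - y = 3 OR x = 1: forces a choice: either y = 3 or x = 1
  - x is divisible by 5: restricts x to multiples of 5
  - y < 0: bounds one variable relative to a constant

Split on the disjunction (y = 3 OR x = 1):
  • If y = 3: this contradicts the bound y ≤ -1.
  • If x = 1: this contradicts the divisibility constraint — 1 is not a multiple of 5.
Both branches are infeasible, so the system has no integer solution.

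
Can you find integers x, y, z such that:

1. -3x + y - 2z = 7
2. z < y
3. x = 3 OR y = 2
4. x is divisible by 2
No

A contradictory subset is {-3x + y - 2z = 7, x = 3 OR y = 2, x is divisible by 2}. No integer assignment can satisfy these jointly:

  - -3x + y - 2z = 7: is a linear equation tying the variables together
  - x = 3 OR y = 2: forces a choice: either x = 3 or y = 2
  - x is divisible by 2: restricts x to multiples of 2

Split on the disjunction (x = 3 OR y = 2):
  • If x = 3: this contradicts the divisibility constraint — 3 is not a multiple of 2.
  • If y = 2: with y = 2, writing x = 2x', every remaining term of the linear equation is divisible by 2, so the left side is ≡ 0 (mod 2); but the right side 5 ≡ 1 (mod 2). No integers can satisfy it.
Both branches are infeasible, so the system has no integer solution.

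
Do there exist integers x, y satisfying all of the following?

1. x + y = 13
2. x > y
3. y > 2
Yes

Take x = 10, y = 3. Substituting into each constraint:
  (1) 10 + 3 = 13 ✓
  (2) 10 > 3 ✓
  (3) 3 > 2 ✓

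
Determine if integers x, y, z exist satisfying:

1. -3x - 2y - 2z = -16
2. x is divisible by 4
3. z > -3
Yes

Take x = 0, y = 8, z = 0. Substituting into each constraint:
  (1) -3(0) - 2(8) - 2(0) = -16 ✓
  (2) 0 = 4 × 0, remainder 0 ✓
  (3) 0 > -3 ✓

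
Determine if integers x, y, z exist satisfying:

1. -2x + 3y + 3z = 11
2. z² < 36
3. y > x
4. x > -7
Yes

Take x = 2, y = 3, z = 2. Substituting into each constraint:
  (1) -2(2) + 3(3) + 3(2) = 11 ✓
  (2) z² = (2)² = 4, and 4 < 36 ✓
  (3) 3 > 2 ✓
  (4) 2 > -7 ✓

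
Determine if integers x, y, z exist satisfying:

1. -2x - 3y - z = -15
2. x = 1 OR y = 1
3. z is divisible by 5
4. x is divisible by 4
Yes

Take x = 16, y = 1, z = -20. Substituting into each constraint:
  (1) -2(16) - 3(1) + 20 = -15 ✓
  (2) y = 1, target 1 ✓ (second branch holds)
  (3) -20 = 5 × -4, remainder 0 ✓
  (4) 16 = 4 × 4, remainder 0 ✓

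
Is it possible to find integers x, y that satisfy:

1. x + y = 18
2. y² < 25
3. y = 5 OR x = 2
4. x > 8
No

A contradictory subset is {y² < 25, y = 5 OR x = 2, x > 8}. No integer assignment can satisfy these jointly:

  - y² < 25: restricts y to |y| ≤ 4
  - y = 5 OR x = 2: forces a choice: either y = 5 or x = 2
  - x > 8: bounds one variable relative to a constant

Split on the disjunction (y = 5 OR x = 2):
  • If y = 5: this contradicts y² < 25, which requires |y| ≤ 4.
  • If x = 2: this contradicts the bound x ≥ 9.
Both branches are infeasible, so the system has no integer solution.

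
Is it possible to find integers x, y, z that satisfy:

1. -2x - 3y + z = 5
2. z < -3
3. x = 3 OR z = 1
Yes

Take x = 3, y = -5, z = -4. Substituting into each constraint:
  (1) -2(3) - 3(-5) + (-4) = 5 ✓
  (2) -4 < -3 ✓
  (3) x = 3, target 3 ✓ (first branch holds)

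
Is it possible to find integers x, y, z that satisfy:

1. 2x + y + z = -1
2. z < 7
Yes

Take x = 0, y = -1, z = 0. Substituting into each constraint:
  (1) 2(0) + (-1) + 0 = -1 ✓
  (2) 0 < 7 ✓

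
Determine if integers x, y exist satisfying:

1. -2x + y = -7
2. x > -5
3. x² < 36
Yes

Take x = 4, y = 1. Substituting into each constraint:
  (1) -2(4) + 1 = -7 ✓
  (2) 4 > -5 ✓
  (3) x² = (4)² = 16, and 16 < 36 ✓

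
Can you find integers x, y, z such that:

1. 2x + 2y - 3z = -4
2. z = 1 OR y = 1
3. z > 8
Yes

Take x = 12, y = 1, z = 10. Substituting into each constraint:
  (1) 2(12) + 2(1) - 3(10) = -4 ✓
  (2) y = 1, target 1 ✓ (second branch holds)
  (3) 10 > 8 ✓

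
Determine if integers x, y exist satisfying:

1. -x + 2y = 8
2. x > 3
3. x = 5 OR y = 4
No

The full constraint system is jointly infeasible over the integers. Each constraint and what it forces:

  - -x + 2y = 8: is a linear equation tying the variables together
  - x > 3: bounds one variable relative to a constant
  - x = 5 OR y = 4: forces a choice: either x = 5 or y = 4

Split on the disjunction (x = 5 OR y = 4):
  • If x = 5: with x = 5, every remaining term of the linear equation is divisible by 2, so the left side is ≡ 0 (mod 2); but the right side 13 ≡ 1 (mod 2). No integers can satisfy it.
  • If y = 4: the equation forces x = 0, which contradicts the bound x ≥ 4.
Both branches are infeasible, so the system has no integer solution.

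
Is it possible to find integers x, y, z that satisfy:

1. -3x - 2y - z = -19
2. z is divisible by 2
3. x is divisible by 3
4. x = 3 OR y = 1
Yes

Take x = 3, y = 0, z = 10. Substituting into each constraint:
  (1) -3(3) - 2(0) + (-10) = -19 ✓
  (2) 10 = 2 × 5, remainder 0 ✓
  (3) 3 = 3 × 1, remainder 0 ✓
  (4) x = 3, target 3 ✓ (first branch holds)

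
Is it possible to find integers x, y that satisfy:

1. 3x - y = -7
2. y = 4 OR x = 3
Yes

Take x = 3, y = 16. Substituting into each constraint:
  (1) 3(3) + (-16) = -7 ✓
  (2) x = 3, target 3 ✓ (second branch holds)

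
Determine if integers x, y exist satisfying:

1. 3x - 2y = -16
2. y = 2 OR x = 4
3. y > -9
Yes

Take x = -4, y = 2. Substituting into each constraint:
  (1) 3(-4) - 2(2) = -16 ✓
  (2) y = 2, target 2 ✓ (first branch holds)
  (3) 2 > -9 ✓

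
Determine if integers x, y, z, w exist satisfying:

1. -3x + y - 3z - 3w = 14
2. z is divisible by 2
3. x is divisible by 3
Yes

Take x = 0, y = 2, z = 0, w = -4. Substituting into each constraint:
  (1) -3(0) + 2 - 3(0) - 3(-4) = 14 ✓
  (2) 0 = 2 × 0, remainder 0 ✓
  (3) 0 = 3 × 0, remainder 0 ✓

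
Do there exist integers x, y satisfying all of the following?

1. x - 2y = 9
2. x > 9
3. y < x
Yes

Take x = 11, y = 1. Substituting into each constraint:
  (1) 11 - 2(1) = 9 ✓
  (2) 11 > 9 ✓
  (3) 1 < 11 ✓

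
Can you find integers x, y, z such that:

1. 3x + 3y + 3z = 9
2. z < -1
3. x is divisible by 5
Yes

Take x = 0, y = 5, z = -2. Substituting into each constraint:
  (1) 3(0) + 3(5) + 3(-2) = 9 ✓
  (2) -2 < -1 ✓
  (3) 0 = 5 × 0, remainder 0 ✓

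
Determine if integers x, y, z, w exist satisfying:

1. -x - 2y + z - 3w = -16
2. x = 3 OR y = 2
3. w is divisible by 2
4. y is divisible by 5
Yes

Take x = 3, y = 0, z = -13, w = 0. Substituting into each constraint:
  (1) (-3) - 2(0) + (-13) - 3(0) = -16 ✓
  (2) x = 3, target 3 ✓ (first branch holds)
  (3) 0 = 2 × 0, remainder 0 ✓
  (4) 0 = 5 × 0, remainder 0 ✓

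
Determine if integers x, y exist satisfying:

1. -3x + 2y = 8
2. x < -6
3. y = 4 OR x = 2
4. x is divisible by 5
No

A contradictory subset is {-3x + 2y = 8, x < -6, y = 4 OR x = 2}. No integer assignment can satisfy these jointly:

  - -3x + 2y = 8: is a linear equation tying the variables together
  - x < -6: bounds one variable relative to a constant
  - y = 4 OR x = 2: forces a choice: either y = 4 or x = 2

Split on the disjunction (y = 4 OR x = 2):
  • If y = 4: the equation forces x = 0, which contradicts the bound x ≤ -7.
  • If x = 2: this contradicts the bound x ≤ -7.
Both branches are infeasible, so the system has no integer solution.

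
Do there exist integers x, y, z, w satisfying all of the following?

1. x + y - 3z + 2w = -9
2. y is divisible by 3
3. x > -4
Yes

Take x = -3, y = 0, z = 0, w = -3. Substituting into each constraint:
  (1) (-3) + 0 - 3(0) + 2(-3) = -9 ✓
  (2) 0 = 3 × 0, remainder 0 ✓
  (3) -3 > -4 ✓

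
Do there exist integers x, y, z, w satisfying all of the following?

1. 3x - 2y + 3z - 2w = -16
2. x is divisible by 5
Yes

Take x = 0, y = 0, z = -4, w = 2. Substituting into each constraint:
  (1) 3(0) - 2(0) + 3(-4) - 2(2) = -16 ✓
  (2) 0 = 5 × 0, remainder 0 ✓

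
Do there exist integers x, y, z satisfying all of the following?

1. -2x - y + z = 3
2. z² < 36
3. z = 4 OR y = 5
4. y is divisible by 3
Yes

Take x = 2, y = -3, z = 4. Substituting into each constraint:
  (1) -2(2) + 3 + 4 = 3 ✓
  (2) z² = (4)² = 16, and 16 < 36 ✓
  (3) z = 4, target 4 ✓ (first branch holds)
  (4) -3 = 3 × -1, remainder 0 ✓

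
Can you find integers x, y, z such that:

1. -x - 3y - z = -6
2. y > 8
Yes

Take x = 0, y = 9, z = -21. Substituting into each constraint:
  (1) 0 - 3(9) + 21 = -6 ✓
  (2) 9 > 8 ✓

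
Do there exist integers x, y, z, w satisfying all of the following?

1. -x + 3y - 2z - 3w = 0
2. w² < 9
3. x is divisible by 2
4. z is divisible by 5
Yes

Take x = 0, y = 0, z = 0, w = 0. Substituting into each constraint:
  (1) 0 + 3(0) - 2(0) - 3(0) = 0 ✓
  (2) w² = (0)² = 0, and 0 < 9 ✓
  (3) 0 = 2 × 0, remainder 0 ✓
  (4) 0 = 5 × 0, remainder 0 ✓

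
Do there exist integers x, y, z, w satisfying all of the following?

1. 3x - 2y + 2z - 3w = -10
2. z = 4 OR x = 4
Yes

Take x = 4, y = 0, z = -11, w = 0. Substituting into each constraint:
  (1) 3(4) - 2(0) + 2(-11) - 3(0) = -10 ✓
  (2) x = 4, target 4 ✓ (second branch holds)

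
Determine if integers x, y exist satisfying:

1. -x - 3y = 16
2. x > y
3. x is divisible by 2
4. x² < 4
No

The full constraint system is jointly infeasible over the integers. Each constraint and what it forces:

  - -x - 3y = 16: is a linear equation tying the variables together
  - x > y: bounds one variable relative to another variable
  - x is divisible by 2: restricts x to multiples of 2
  - x² < 4: restricts x to |x| ≤ 1

The bounds confine x to {0} with 2 | x. For each value, substitute into the equation:
  • x = 0: the equation gives -3y = 16, so y would not be an integer.
Every case fails, so no integer solution exists.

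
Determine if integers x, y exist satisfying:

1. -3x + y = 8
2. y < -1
Yes

Take x = -4, y = -4. Substituting into each constraint:
  (1) -3(-4) + (-4) = 8 ✓
  (2) -4 < -1 ✓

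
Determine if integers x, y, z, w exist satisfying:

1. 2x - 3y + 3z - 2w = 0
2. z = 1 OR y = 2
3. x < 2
Yes

Take x = 0, y = 2, z = 0, w = -3. Substituting into each constraint:
  (1) 2(0) - 3(2) + 3(0) - 2(-3) = 0 ✓
  (2) y = 2, target 2 ✓ (second branch holds)
  (3) 0 < 2 ✓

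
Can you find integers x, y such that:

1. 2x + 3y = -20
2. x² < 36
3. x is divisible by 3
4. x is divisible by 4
No

A contradictory subset is {2x + 3y = -20, x is divisible by 3}. No integer assignment can satisfy these jointly:

  - 2x + 3y = -20: is a linear equation tying the variables together
  - x is divisible by 3: restricts x to multiples of 3

Modular obstruction: writing x = 3x', every remaining term of the linear equation is divisible by 3, so the left side is ≡ 0 (mod 3); but the right side -20 ≡ 1 (mod 3). No integers can satisfy it.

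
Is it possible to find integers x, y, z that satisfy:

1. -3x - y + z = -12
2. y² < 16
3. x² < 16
Yes

Take x = 0, y = 0, z = -12. Substituting into each constraint:
  (1) -3(0) + 0 + (-12) = -12 ✓
  (2) y² = (0)² = 0, and 0 < 16 ✓
  (3) x² = (0)² = 0, and 0 < 16 ✓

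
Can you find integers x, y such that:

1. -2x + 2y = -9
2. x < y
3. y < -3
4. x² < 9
No

Even the single constraint (-2x + 2y = -9) is infeasible over the integers.

  - -2x + 2y = -9: every term on the left is divisible by 2, so the LHS ≡ 0 (mod 2), but the RHS -9 is not — no integer solution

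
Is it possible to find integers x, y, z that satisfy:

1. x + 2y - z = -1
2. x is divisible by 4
Yes

Take x = 0, y = 0, z = 1. Substituting into each constraint:
  (1) 0 + 2(0) + (-1) = -1 ✓
  (2) 0 = 4 × 0, remainder 0 ✓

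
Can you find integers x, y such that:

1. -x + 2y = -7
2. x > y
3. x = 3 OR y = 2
Yes

Take x = 11, y = 2. Substituting into each constraint:
  (1) (-11) + 2(2) = -7 ✓
  (2) 11 > 2 ✓
  (3) y = 2, target 2 ✓ (second branch holds)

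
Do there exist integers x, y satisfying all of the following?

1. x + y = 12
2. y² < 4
Yes

Take x = 12, y = 0. Substituting into each constraint:
  (1) 12 + 0 = 12 ✓
  (2) y² = (0)² = 0, and 0 < 4 ✓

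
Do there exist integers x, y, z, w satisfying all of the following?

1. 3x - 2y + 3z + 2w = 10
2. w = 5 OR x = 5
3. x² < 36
Yes

Take x = 5, y = 7, z = -1, w = 6. Substituting into each constraint:
  (1) 3(5) - 2(7) + 3(-1) + 2(6) = 10 ✓
  (2) x = 5, target 5 ✓ (second branch holds)
  (3) x² = (5)² = 25, and 25 < 36 ✓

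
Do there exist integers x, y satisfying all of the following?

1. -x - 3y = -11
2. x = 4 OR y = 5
Yes

Take x = -4, y = 5. Substituting into each constraint:
  (1) 4 - 3(5) = -11 ✓
  (2) y = 5, target 5 ✓ (second branch holds)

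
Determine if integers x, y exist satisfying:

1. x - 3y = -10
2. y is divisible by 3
Yes

Take x = -10, y = 0. Substituting into each constraint:
  (1) (-10) - 3(0) = -10 ✓
  (2) 0 = 3 × 0, remainder 0 ✓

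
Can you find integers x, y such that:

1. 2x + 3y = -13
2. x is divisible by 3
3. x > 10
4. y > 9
No

A contradictory subset is {2x + 3y = -13, x > 10, y > 9}. No integer assignment can satisfy these jointly:

  - 2x + 3y = -13: is a linear equation tying the variables together
  - x > 10: bounds one variable relative to a constant
  - y > 9: bounds one variable relative to a constant

Range argument: with x ∈ [11, ∞], y ∈ [10, ∞], the left side of the equation is at least 52, but the right side is -13 < 52. No integer solution exists.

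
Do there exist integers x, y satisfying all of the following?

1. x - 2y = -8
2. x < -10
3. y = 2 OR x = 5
No

The full constraint system is jointly infeasible over the integers. Each constraint and what it forces:

  - x - 2y = -8: is a linear equation tying the variables together
  - x < -10: bounds one variable relative to a constant
  - y = 2 OR x = 5: forces a choice: either y = 2 or x = 5

Split on the disjunction (y = 2 OR x = 5):
  • If y = 2: the equation forces x = -4, which contradicts the bound x ≤ -11.
  • If x = 5: this contradicts the bound x ≤ -11.
Both branches are infeasible, so the system has no integer solution.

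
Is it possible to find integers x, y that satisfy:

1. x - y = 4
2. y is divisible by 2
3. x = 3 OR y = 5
No

The full constraint system is jointly infeasible over the integers. Each constraint and what it forces:

  - x - y = 4: is a linear equation tying the variables together
  - y is divisible by 2: restricts y to multiples of 2
  - x = 3 OR y = 5: forces a choice: either x = 3 or y = 5

Split on the disjunction (x = 3 OR y = 5):
  • If x = 3: with x = 3, writing y = 2y', every remaining term of the linear equation is divisible by 2, so the left side is ≡ 0 (mod 2); but the right side 1 ≡ 1 (mod 2). No integers can satisfy it.
  • If y = 5: this contradicts the divisibility constraint — 5 is not a multiple of 2.
Both branches are infeasible, so the system has no integer solution.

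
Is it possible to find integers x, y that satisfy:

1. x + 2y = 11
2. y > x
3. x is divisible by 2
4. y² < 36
No

A contradictory subset is {x + 2y = 11, x is divisible by 2}. No integer assignment can satisfy these jointly:

  - x + 2y = 11: is a linear equation tying the variables together
  - x is divisible by 2: restricts x to multiples of 2

Modular obstruction: writing x = 2x', every remaining term of the linear equation is divisible by 2, so the left side is ≡ 0 (mod 2); but the right side 11 ≡ 1 (mod 2). No integers can satisfy it.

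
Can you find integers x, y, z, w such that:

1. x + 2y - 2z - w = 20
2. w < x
Yes

Take x = 2, y = 0, z = -9, w = 0. Substituting into each constraint:
  (1) 2 + 2(0) - 2(-9) + 0 = 20 ✓
  (2) 0 < 2 ✓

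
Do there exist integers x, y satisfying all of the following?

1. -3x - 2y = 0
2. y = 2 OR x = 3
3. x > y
No

The full constraint system is jointly infeasible over the integers. Each constraint and what it forces:

  - -3x - 2y = 0: is a linear equation tying the variables together
  - y = 2 OR x = 3: forces a choice: either y = 2 or x = 3
  - x > y: bounds one variable relative to another variable

Split on the disjunction (y = 2 OR x = 3):
  • If y = 2: with y = 2, every remaining term of the linear equation is divisible by 3, so the left side is ≡ 0 (mod 3); but the right side 4 ≡ 1 (mod 3). No integers can satisfy it.
  • If x = 3: with x = 3, every remaining term of the linear equation is divisible by 2, so the left side is ≡ 0 (mod 2); but the right side 9 ≡ 1 (mod 2). No integers can satisfy it.
Both branches are infeasible, so the system has no integer solution.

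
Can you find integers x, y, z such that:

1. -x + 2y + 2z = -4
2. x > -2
Yes

Take x = 0, y = -2, z = 0. Substituting into each constraint:
  (1) 0 + 2(-2) + 2(0) = -4 ✓
  (2) 0 > -2 ✓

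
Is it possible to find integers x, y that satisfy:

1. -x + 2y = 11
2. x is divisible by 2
No

The full constraint system is jointly infeasible over the integers. Each constraint and what it forces:

  - -x + 2y = 11: is a linear equation tying the variables together
  - x is divisible by 2: restricts x to multiples of 2

Modular obstruction: writing x = 2x', every remaining term of the linear equation is divisible by 2, so the left side is ≡ 0 (mod 2); but the right side 11 ≡ 1 (mod 2). No integers can satisfy it.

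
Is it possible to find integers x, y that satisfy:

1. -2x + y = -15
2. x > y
Yes

Take x = 14, y = 13. Substituting into each constraint:
  (1) -2(14) + 13 = -15 ✓
  (2) 14 > 13 ✓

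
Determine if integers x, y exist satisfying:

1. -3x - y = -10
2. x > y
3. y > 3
No

The full constraint system is jointly infeasible over the integers. Each constraint and what it forces:

  - -3x - y = -10: is a linear equation tying the variables together
  - x > y: bounds one variable relative to another variable
  - y > 3: bounds one variable relative to a constant

Propagating the comparison: x > y and y ≥ 4 give x ≥ 5. Range argument: with x ∈ [5, ∞], y ∈ [4, ∞], the left side of the equation is at most -19, but the right side is -10 > -19. No integer solution exists.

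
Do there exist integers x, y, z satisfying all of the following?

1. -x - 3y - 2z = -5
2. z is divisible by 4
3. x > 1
Yes

Take x = 2, y = 1, z = 0. Substituting into each constraint:
  (1) (-2) - 3(1) - 2(0) = -5 ✓
  (2) 0 = 4 × 0, remainder 0 ✓
  (3) 2 > 1 ✓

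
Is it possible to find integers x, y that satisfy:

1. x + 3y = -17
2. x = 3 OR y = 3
Yes

Take x = -26, y = 3. Substituting into each constraint:
  (1) (-26) + 3(3) = -17 ✓
  (2) y = 3, target 3 ✓ (second branch holds)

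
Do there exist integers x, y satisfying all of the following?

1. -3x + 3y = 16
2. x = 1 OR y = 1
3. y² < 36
No

Even the single constraint (-3x + 3y = 16) is infeasible over the integers.

  - -3x + 3y = 16: every term on the left is divisible by 3, so the LHS ≡ 0 (mod 3), but the RHS 16 is not — no integer solution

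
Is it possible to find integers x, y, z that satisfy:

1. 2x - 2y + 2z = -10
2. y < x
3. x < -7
Yes

Take x = -8, y = -9, z = -6. Substituting into each constraint:
  (1) 2(-8) - 2(-9) + 2(-6) = -10 ✓
  (2) -9 < -8 ✓
  (3) -8 < -7 ✓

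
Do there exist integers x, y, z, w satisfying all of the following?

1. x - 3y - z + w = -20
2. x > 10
Yes

Take x = 11, y = 0, z = 31, w = 0. Substituting into each constraint:
  (1) 11 - 3(0) + (-31) + 0 = -20 ✓
  (2) 11 > 10 ✓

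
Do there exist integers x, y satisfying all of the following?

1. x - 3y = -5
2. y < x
Yes

Take x = 4, y = 3. Substituting into each constraint:
  (1) 4 - 3(3) = -5 ✓
  (2) 3 < 4 ✓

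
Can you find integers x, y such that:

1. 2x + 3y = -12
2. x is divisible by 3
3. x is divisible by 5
Yes

Take x = 0, y = -4. Substituting into each constraint:
  (1) 2(0) + 3(-4) = -12 ✓
  (2) 0 = 3 × 0, remainder 0 ✓
  (3) 0 = 5 × 0, remainder 0 ✓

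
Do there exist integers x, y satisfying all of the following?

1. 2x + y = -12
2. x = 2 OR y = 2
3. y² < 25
Yes

Take x = -7, y = 2. Substituting into each constraint:
  (1) 2(-7) + 2 = -12 ✓
  (2) y = 2, target 2 ✓ (second branch holds)
  (3) y² = (2)² = 4, and 4 < 25 ✓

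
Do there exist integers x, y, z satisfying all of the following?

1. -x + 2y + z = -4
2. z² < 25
Yes

Take x = 0, y = 0, z = -4. Substituting into each constraint:
  (1) 0 + 2(0) + (-4) = -4 ✓
  (2) z² = (-4)² = 16, and 16 < 25 ✓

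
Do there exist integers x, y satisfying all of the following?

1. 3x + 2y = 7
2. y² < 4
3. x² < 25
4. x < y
No

A contradictory subset is {3x + 2y = 7, y² < 4, x < y}. No integer assignment can satisfy these jointly:

  - 3x + 2y = 7: is a linear equation tying the variables together
  - y² < 4: restricts y to |y| ≤ 1
  - x < y: bounds one variable relative to another variable

Propagating the comparison: x < y and y ≤ 1 give x ≤ 0. Range argument: with x ∈ [−∞, 0], y ∈ [-1, 1], the left side of the equation is at most 2, but the right side is 7 > 2. No integer solution exists.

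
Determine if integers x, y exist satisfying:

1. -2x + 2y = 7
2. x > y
No

Even the single constraint (-2x + 2y = 7) is infeasible over the integers.

  - -2x + 2y = 7: every term on the left is divisible by 2, so the LHS ≡ 0 (mod 2), but the RHS 7 is not — no integer solution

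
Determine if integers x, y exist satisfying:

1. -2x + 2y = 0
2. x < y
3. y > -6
No

A contradictory subset is {-2x + 2y = 0, x < y}. No integer assignment can satisfy these jointly:

  - -2x + 2y = 0: is a linear equation tying the variables together
  - x < y: bounds one variable relative to another variable

From the equation, x − y = 0, i.e. y − x = 0; but y > x requires y − x ≥ 1. Contradiction.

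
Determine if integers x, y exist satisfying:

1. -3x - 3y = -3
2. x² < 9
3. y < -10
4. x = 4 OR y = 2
No

A contradictory subset is {-3x - 3y = -3, y < -10, x = 4 OR y = 2}. No integer assignment can satisfy these jointly:

  - -3x - 3y = -3: is a linear equation tying the variables together
  - y < -10: bounds one variable relative to a constant
  - x = 4 OR y = 2: forces a choice: either x = 4 or y = 2

Split on the disjunction (x = 4 OR y = 2):
  • If x = 4: the equation forces y = -3, which contradicts the bound y ≤ -11.
  • If y = 2: this contradicts the bound y ≤ -11.
Both branches are infeasible, so the system has no integer solution.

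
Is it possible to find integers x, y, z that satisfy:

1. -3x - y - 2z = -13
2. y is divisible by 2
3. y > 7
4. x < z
Yes

Take x = -1, y = 8, z = 4. Substituting into each constraint:
  (1) -3(-1) + (-8) - 2(4) = -13 ✓
  (2) 8 = 2 × 4, remainder 0 ✓
  (3) 8 > 7 ✓
  (4) -1 < 4 ✓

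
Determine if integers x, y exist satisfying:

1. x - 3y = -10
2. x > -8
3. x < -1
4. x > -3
No

A contradictory subset is {x - 3y = -10, x < -1, x > -3}. No integer assignment can satisfy these jointly:

  - x - 3y = -10: is a linear equation tying the variables together
  - x < -1: bounds one variable relative to a constant
  - x > -3: bounds one variable relative to a constant

The bounds confine x to {-2}. For each value, substitute into the equation:
  • x = -2: the equation gives -3y = -8, so y would not be an integer.
Every case fails, so no integer solution exists.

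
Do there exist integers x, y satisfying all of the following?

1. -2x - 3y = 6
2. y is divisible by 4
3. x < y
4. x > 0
No

A contradictory subset is {-2x - 3y = 6, x < y, x > 0}. No integer assignment can satisfy these jointly:

  - -2x - 3y = 6: is a linear equation tying the variables together
  - x < y: bounds one variable relative to another variable
  - x > 0: bounds one variable relative to a constant

Propagating the comparison: y > x and x ≥ 1 give y ≥ 2. Range argument: with x ∈ [1, ∞], y ∈ [2, ∞], the left side of the equation is at most -8, but the right side is 6 > -8. No integer solution exists.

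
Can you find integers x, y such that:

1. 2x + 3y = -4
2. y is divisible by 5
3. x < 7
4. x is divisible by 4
Yes

Take x = -32, y = 20. Substituting into each constraint:
  (1) 2(-32) + 3(20) = -4 ✓
  (2) 20 = 5 × 4, remainder 0 ✓
  (3) -32 < 7 ✓
  (4) -32 = 4 × -8, remainder 0 ✓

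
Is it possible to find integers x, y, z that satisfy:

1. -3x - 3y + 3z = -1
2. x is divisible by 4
No

Even the single constraint (-3x - 3y + 3z = -1) is infeasible over the integers.

  - -3x - 3y + 3z = -1: every term on the left is divisible by 3, so the LHS ≡ 0 (mod 3), but the RHS -1 is not — no integer solution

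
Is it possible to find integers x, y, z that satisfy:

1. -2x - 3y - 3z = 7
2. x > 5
Yes

Take x = 7, y = 0, z = -7. Substituting into each constraint:
  (1) -2(7) - 3(0) - 3(-7) = 7 ✓
  (2) 7 > 5 ✓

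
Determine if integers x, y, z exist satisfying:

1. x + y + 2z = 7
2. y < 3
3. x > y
Yes

Take x = 1, y = 0, z = 3. Substituting into each constraint:
  (1) 1 + 0 + 2(3) = 7 ✓
  (2) 0 < 3 ✓
  (3) 1 > 0 ✓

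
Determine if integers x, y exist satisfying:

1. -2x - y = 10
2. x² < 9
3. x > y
Yes

Take x = 0, y = -10. Substituting into each constraint:
  (1) -2(0) + 10 = 10 ✓
  (2) x² = (0)² = 0, and 0 < 9 ✓
  (3) 0 > -10 ✓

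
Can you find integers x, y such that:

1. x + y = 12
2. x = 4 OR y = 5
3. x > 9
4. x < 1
No

A contradictory subset is {x > 9, x < 1}. No integer assignment can satisfy these jointly:

  - x > 9: bounds one variable relative to a constant
  - x < 1: bounds one variable relative to a constant

Direct contradiction: the bounds on x require x ≥ 10 and x ≤ 0 simultaneously, which is empty.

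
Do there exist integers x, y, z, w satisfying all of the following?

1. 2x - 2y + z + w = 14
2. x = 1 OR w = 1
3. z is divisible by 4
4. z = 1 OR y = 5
Yes

Take x = 1, y = 5, z = 0, w = 22. Substituting into each constraint:
  (1) 2(1) - 2(5) + 0 + 22 = 14 ✓
  (2) x = 1, target 1 ✓ (first branch holds)
  (3) 0 = 4 × 0, remainder 0 ✓
  (4) y = 5, target 5 ✓ (second branch holds)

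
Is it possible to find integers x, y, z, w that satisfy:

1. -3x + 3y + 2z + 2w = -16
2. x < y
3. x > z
Yes

Take x = 1, y = 3, z = 0, w = -11. Substituting into each constraint:
  (1) -3(1) + 3(3) + 2(0) + 2(-11) = -16 ✓
  (2) 1 < 3 ✓
  (3) 1 > 0 ✓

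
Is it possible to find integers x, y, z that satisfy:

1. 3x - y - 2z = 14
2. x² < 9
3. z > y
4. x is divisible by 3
Yes

Take x = 0, y = -6, z = -4. Substituting into each constraint:
  (1) 3(0) + 6 - 2(-4) = 14 ✓
  (2) x² = (0)² = 0, and 0 < 9 ✓
  (3) -4 > -6 ✓
  (4) 0 = 3 × 0, remainder 0 ✓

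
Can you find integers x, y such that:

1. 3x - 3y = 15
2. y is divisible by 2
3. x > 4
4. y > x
No

A contradictory subset is {3x - 3y = 15, y > x}. No integer assignment can satisfy these jointly:

  - 3x - 3y = 15: is a linear equation tying the variables together
  - y > x: bounds one variable relative to another variable

From the equation, x − y = 5, i.e. y − x = -5; but y > x requires y − x ≥ 1. Contradiction.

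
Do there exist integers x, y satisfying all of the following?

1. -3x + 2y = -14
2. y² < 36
Yes

Take x = 4, y = -1. Substituting into each constraint:
  (1) -3(4) + 2(-1) = -14 ✓
  (2) y² = (-1)² = 1, and 1 < 36 ✓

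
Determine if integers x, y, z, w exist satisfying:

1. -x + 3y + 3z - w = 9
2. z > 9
Yes

Take x = 0, y = -7, z = 10, w = 0. Substituting into each constraint:
  (1) 0 + 3(-7) + 3(10) + 0 = 9 ✓
  (2) 10 > 9 ✓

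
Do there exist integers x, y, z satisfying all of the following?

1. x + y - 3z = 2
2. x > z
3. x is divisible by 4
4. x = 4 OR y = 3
Yes

Take x = 4, y = 1, z = 1. Substituting into each constraint:
  (1) 4 + 1 - 3(1) = 2 ✓
  (2) 4 > 1 ✓
  (3) 4 = 4 × 1, remainder 0 ✓
  (4) x = 4, target 4 ✓ (first branch holds)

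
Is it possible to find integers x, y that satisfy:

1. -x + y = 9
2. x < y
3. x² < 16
Yes

Take x = 0, y = 9. Substituting into each constraint:
  (1) 0 + 9 = 9 ✓
  (2) 0 < 9 ✓
  (3) x² = (0)² = 0, and 0 < 16 ✓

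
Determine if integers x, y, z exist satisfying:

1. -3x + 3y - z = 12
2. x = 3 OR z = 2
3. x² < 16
Yes

Take x = 3, y = 8, z = 3. Substituting into each constraint:
  (1) -3(3) + 3(8) + (-3) = 12 ✓
  (2) x = 3, target 3 ✓ (first branch holds)
  (3) x² = (3)² = 9, and 9 < 16 ✓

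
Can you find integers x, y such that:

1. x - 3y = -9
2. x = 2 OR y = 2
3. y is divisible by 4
No

The full constraint system is jointly infeasible over the integers. Each constraint and what it forces:

  - x - 3y = -9: is a linear equation tying the variables together
  - x = 2 OR y = 2: forces a choice: either x = 2 or y = 2
  - y is divisible by 4: restricts y to multiples of 4

Split on the disjunction (x = 2 OR y = 2):
  • If x = 2: with x = 2, writing y = 4y', every remaining term of the linear equation is divisible by 12, so the left side is ≡ 0 (mod 12); but the right side -11 ≡ 1 (mod 12). No integers can satisfy it.
  • If y = 2: this contradicts the divisibility constraint — 2 is not a multiple of 4.
Both branches are infeasible, so the system has no integer solution.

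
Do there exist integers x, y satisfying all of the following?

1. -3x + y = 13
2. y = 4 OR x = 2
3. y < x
No

The full constraint system is jointly infeasible over the integers. Each constraint and what it forces:

  - -3x + y = 13: is a linear equation tying the variables together
  - y = 4 OR x = 2: forces a choice: either y = 4 or x = 2
  - y < x: bounds one variable relative to another variable

Split on the disjunction (y = 4 OR x = 2):
  • If y = 4: the equation forces x = -3, giving (y, x) = (4, -3), which violates x > y.
  • If x = 2: the equation forces y = 19, giving (x, y) = (2, 19), which violates x > y.
Both branches are infeasible, so the system has no integer solution.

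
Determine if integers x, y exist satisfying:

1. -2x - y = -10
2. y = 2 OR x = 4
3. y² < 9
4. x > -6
Yes

Take x = 4, y = 2. Substituting into each constraint:
  (1) -2(4) + (-2) = -10 ✓
  (2) y = 2, target 2 ✓ (first branch holds)
  (3) y² = (2)² = 4, and 4 < 9 ✓
  (4) 4 > -6 ✓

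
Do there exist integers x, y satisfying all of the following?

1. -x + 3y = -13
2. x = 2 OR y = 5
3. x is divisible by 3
No

The full constraint system is jointly infeasible over the integers. Each constraint and what it forces:

  - -x + 3y = -13: is a linear equation tying the variables together
  - x = 2 OR y = 5: forces a choice: either x = 2 or y = 5
  - x is divisible by 3: restricts x to multiples of 3

Modular obstruction: writing x = 3x', every remaining term of the linear equation is divisible by 3, so the left side is ≡ 0 (mod 3); but the right side -13 ≡ 2 (mod 3). No integers can satisfy it.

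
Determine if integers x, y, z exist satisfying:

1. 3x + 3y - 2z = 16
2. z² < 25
Yes

Take x = 0, y = 6, z = 1. Substituting into each constraint:
  (1) 3(0) + 3(6) - 2(1) = 16 ✓
  (2) z² = (1)² = 1, and 1 < 25 ✓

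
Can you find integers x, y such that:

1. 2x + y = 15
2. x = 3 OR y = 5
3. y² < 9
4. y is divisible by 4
No

The full constraint system is jointly infeasible over the integers. Each constraint and what it forces:

  - 2x + y = 15: is a linear equation tying the variables together
  - x = 3 OR y = 5: forces a choice: either x = 3 or y = 5
  - y² < 9: restricts y to |y| ≤ 2
  - y is divisible by 4: restricts y to multiples of 4

Modular obstruction: writing y = 4y', every remaining term of the linear equation is divisible by 2, so the left side is ≡ 0 (mod 2); but the right side 15 ≡ 1 (mod 2). No integers can satisfy it.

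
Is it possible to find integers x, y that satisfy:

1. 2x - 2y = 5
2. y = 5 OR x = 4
No

Even the single constraint (2x - 2y = 5) is infeasible over the integers.

  - 2x - 2y = 5: every term on the left is divisible by 2, so the LHS ≡ 0 (mod 2), but the RHS 5 is not — no integer solution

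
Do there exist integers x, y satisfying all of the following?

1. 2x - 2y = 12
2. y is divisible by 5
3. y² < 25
Yes

Take x = 6, y = 0. Substituting into each constraint:
  (1) 2(6) - 2(0) = 12 ✓
  (2) 0 = 5 × 0, remainder 0 ✓
  (3) y² = (0)² = 0, and 0 < 25 ✓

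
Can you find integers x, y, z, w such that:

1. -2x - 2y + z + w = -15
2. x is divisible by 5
Yes

Take x = 0, y = 8, z = 0, w = 1. Substituting into each constraint:
  (1) -2(0) - 2(8) + 0 + 1 = -15 ✓
  (2) 0 = 5 × 0, remainder 0 ✓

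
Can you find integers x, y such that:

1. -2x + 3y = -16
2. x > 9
Yes

Take x = 11, y = 2. Substituting into each constraint:
  (1) -2(11) + 3(2) = -16 ✓
  (2) 11 > 9 ✓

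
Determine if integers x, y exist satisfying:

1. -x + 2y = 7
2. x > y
Yes

Take x = 9, y = 8. Substituting into each constraint:
  (1) (-9) + 2(8) = 7 ✓
  (2) 9 > 8 ✓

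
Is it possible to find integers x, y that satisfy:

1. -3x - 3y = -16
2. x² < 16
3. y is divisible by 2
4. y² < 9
No

Even the single constraint (-3x - 3y = -16) is infeasible over the integers.

  - -3x - 3y = -16: every term on the left is divisible by 3, so the LHS ≡ 0 (mod 3), but the RHS -16 is not — no integer solution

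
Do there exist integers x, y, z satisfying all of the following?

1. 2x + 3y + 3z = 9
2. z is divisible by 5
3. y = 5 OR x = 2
Yes

Take x = 12, y = 5, z = -10. Substituting into each constraint:
  (1) 2(12) + 3(5) + 3(-10) = 9 ✓
  (2) -10 = 5 × -2, remainder 0 ✓
  (3) y = 5, target 5 ✓ (first branch holds)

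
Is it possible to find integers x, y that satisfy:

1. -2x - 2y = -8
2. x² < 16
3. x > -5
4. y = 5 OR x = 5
Yes

Take x = -1, y = 5. Substituting into each constraint:
  (1) -2(-1) - 2(5) = -8 ✓
  (2) x² = (-1)² = 1, and 1 < 16 ✓
  (3) -1 > -5 ✓
  (4) y = 5, target 5 ✓ (first branch holds)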